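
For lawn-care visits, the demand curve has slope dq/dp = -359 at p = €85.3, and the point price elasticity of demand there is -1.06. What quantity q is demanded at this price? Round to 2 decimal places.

Ed = (dq/dp)·(p/q) ⇒ q = (dq/dp)·p/Ed = (-359)·85.3/(-1.06) = 28889.3396…

28889.34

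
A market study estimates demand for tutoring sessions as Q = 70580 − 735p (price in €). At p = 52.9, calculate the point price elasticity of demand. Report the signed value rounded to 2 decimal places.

dQ/dp = −735. At p = 52.9, Q = 70580 − 735(52.9) = 31698.5.
Ed = (dQ/dp)·(p/Q) = −735 × (52.9/31698.5) = -1.2266…

-1.23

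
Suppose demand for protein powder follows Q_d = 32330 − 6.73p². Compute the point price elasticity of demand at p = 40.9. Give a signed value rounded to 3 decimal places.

dQ_d/dp = −2·6.73·p = -550.514. At p = 40.9, Q_d = 21071.9887.
Ed = (dQ_d/dp)·(p/Q_d) = (-550.514) × (40.9/21071.9887) = -1.06852…

-1.069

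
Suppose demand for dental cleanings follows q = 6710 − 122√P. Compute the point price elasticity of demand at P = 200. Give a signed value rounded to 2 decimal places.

-0.17

dq/dP = −122/(2√P) = -4.31335. At P = 200, q = 4984.66.
Ed = (dq/dP)·(P/q) = (-4.31335) × (200/4984.66) = -0.1730…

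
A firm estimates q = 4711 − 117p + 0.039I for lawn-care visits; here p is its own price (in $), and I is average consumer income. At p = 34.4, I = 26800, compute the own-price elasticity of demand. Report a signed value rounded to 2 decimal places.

-2.32

At the given values, q = 4711 − 117(34.4) + 0.039(26800) = 1731.4.
∂q/∂p = −117.
E = (-117) × (34.4/1731.4) = -2.3245…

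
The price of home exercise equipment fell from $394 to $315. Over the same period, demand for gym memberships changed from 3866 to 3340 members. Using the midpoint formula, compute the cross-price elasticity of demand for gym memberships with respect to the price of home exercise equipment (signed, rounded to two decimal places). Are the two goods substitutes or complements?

%ΔQ_{gym memberships} = (3340 − 3866)/avg = -526/3603 = -0.145989…
%ΔP_{home exercise equipment} = (315 − 394)/avg = -79/354.5 = -0.222849…
E_cross = (-526/3603) / (-79/354.5) = 0.6551…
E_cross > 0 ⇒ the goods are substitutes.

0.66; substitutes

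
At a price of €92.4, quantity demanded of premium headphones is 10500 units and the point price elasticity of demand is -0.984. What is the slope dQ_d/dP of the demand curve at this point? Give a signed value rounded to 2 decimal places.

Ed = (dQ_d/dP)·(P/Q_d) ⇒ dQ_d/dP = Ed·Q_d/P = (-0.984)·10500/92.4 = -111.8181…

-111.82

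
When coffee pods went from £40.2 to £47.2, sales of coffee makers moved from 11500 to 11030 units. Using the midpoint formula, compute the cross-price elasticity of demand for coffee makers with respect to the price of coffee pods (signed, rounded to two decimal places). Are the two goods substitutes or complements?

%ΔQ_{coffee makers} = (11030 − 11500)/avg = -470/11265 = -0.041722…
%ΔP_{coffee pods} = (47.2 − 40.2)/avg = 7/43.7 = 0.160183…
E_cross = (-470/11265) / (7/43.7) = -0.2604…
E_cross < 0 ⇒ the goods are complements.

-0.26; complements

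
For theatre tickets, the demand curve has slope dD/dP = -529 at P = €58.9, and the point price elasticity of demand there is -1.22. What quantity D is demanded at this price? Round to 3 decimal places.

25539.426

Ed = (dD/dP)·(P/D) ⇒ D = (dD/dP)·P/Ed = (-529)·58.9/(-1.22) = 25539.42622…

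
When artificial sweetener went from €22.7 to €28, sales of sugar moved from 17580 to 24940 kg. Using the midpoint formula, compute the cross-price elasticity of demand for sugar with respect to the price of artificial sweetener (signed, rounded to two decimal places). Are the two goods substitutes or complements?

%ΔQ_{sugar} = (24940 − 17580)/avg = 7360/21260 = 0.346190…
%ΔP_{artificial sweetener} = (28 − 22.7)/avg = 5.3/25.35 = 0.209072…
E_cross = (7360/21260) / (5.3/25.35) = 1.6558…
E_cross > 0 ⇒ the goods are substitutes.

1.66; substitutes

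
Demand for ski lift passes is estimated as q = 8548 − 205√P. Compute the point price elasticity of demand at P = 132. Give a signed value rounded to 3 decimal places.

dq/dP = −205/(2√P) = -8.92148. At P = 132, q = 6192.73.
Ed = (dq/dP)·(P/q) = (-8.92148) × (132/6192.73) = -0.19016…

-0.190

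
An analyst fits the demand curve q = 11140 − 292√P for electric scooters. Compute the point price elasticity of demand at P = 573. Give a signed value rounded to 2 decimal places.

-0.84

dq/dP = −292/(2√P) = -6.09924. At P = 573, q = 4150.27.
Ed = (dq/dP)·(P/q) = (-6.09924) × (573/4150.27) = -0.8420…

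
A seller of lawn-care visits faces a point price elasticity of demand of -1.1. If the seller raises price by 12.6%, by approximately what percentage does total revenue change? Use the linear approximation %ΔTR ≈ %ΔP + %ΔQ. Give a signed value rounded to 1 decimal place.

%ΔQ ≈ Ed × %ΔP = (-1.1) × (+12.6%) = -13.8600%
%ΔTR ≈ %ΔP + %ΔQ = (+12.6%) + (-13.8600%) = -1.2600%

-1.3%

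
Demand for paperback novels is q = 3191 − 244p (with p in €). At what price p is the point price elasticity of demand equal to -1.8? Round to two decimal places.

Ed = −244p/(3191 − 244p). Set this equal to -1.8:
244p = 1.8·(3191 − 244p) ⇒ 244p(1 + 1.8) = 1.8·3191
p = 1.8·3191 / (244·2.8) = 8.4072…

8.41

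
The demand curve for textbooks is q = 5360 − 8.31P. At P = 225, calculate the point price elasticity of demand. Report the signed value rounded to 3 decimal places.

-0.536

dq/dP = −8.31. At P = 225, q = 5360 − 8.31(225) = 3490.25.
Ed = (dq/dP)·(P/q) = −8.31 × (225/3490.25) = -0.53570…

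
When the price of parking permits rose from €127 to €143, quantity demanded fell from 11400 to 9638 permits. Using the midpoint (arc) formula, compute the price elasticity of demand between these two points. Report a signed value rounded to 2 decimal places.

-1.41

%ΔQ = (9638 − 11400) / [(11400 + 9638)/2] = -1762/10519 = -0.167506…
%ΔP = (143 − 127) / [(127 + 143)/2] = 16/135 = 0.118518…
Arc Ed = %ΔQ / %ΔP = (-1762/10519) / (16/135) = -1.4133…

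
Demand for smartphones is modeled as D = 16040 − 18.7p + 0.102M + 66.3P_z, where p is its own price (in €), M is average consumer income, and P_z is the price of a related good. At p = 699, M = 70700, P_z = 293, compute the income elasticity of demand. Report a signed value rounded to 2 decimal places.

0.24

At the given values, D = 16040 − 18.7(699) + 0.102(70700) + 66.3(293) = 29606.
∂D/∂M = 0.102.
E = (0.102) × (70700/29606) = 0.2435…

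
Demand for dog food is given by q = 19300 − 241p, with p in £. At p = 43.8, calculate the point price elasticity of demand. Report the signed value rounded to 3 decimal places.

-1.207

dq/dp = −241. At p = 43.8, q = 19300 − 241(43.8) = 8744.2.
Ed = (dq/dp)·(p/q) = −241 × (43.8/8744.2) = -1.20717…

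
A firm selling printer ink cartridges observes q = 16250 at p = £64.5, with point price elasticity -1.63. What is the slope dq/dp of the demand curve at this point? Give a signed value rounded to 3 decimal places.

-410.659

Ed = (dq/dp)·(p/q) ⇒ dq/dp = Ed·q/p = (-1.63)·16250/64.5 = -410.65891…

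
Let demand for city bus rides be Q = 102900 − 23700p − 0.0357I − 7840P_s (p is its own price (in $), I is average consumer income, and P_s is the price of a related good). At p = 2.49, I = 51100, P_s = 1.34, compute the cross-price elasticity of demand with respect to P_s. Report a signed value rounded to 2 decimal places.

At the given values, Q = 102900 − 23700(2.49) − 0.0357(51100) − 7840(1.34) = 31557.13.
∂Q/∂P_s = -7840.
E = (-7840) × (1.34/31557.13) = -0.3329…

-0.33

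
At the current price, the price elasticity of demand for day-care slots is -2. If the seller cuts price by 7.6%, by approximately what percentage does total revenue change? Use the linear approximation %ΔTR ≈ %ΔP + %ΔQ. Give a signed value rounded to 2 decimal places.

%ΔQ ≈ Ed × %ΔP = (-2) × (-7.6%) = +15.2000%
%ΔTR ≈ %ΔP + %ΔQ = (-7.6%) + (+15.2000%) = +7.6000%

+7.60%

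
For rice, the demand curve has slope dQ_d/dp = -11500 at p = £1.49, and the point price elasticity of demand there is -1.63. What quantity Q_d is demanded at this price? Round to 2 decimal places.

Ed = (dQ_d/dp)·(p/Q_d) ⇒ Q_d = (dQ_d/dp)·p/Ed = (-11500)·1.49/(-1.63) = 10512.2699…

10512.27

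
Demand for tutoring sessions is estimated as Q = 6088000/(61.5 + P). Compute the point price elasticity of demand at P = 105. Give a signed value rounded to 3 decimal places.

-0.631

dQ/dP = −6088000/(61.5 + P)² = -219.607. At P = 105, Q = 36564.6.
Ed = (dQ/dP)·(P/Q) = (-219.607) × (105/36564.6) = -0.63063…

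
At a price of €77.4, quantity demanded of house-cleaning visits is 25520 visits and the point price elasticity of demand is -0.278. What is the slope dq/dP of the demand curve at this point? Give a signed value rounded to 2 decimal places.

-91.66

Ed = (dq/dP)·(P/q) ⇒ dq/dP = Ed·q/P = (-0.278)·25520/77.4 = -91.6609…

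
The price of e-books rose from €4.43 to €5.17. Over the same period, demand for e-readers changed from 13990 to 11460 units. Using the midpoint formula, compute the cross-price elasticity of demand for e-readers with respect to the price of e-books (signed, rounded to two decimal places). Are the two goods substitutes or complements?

-1.29; complements

%ΔQ_{e-readers} = (11460 − 13990)/avg = -2530/12725 = -0.198821…
%ΔP_{e-books} = (5.17 − 4.43)/avg = 0.74/4.8 = 0.154166…
E_cross = (-2530/12725) / (0.74/4.8) = -1.2896…
E_cross < 0 ⇒ the goods are complements.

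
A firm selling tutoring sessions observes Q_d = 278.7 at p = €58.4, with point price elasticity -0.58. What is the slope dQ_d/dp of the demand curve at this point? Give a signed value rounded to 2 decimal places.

Ed = (dQ_d/dp)·(p/Q_d) ⇒ dQ_d/dp = Ed·Q_d/p = (-0.58)·278.7/58.4 = -2.7679…

-2.77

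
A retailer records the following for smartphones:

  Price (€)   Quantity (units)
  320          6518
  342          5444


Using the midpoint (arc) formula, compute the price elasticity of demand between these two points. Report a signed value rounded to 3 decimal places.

-2.702

%ΔQ = (5444 − 6518) / [(6518 + 5444)/2] = -1074/5981 = -0.179568…
%ΔP = (342 − 320) / [(320 + 342)/2] = 22/331 = 0.066465…
Arc Ed = %ΔQ / %ΔP = (-1074/5981) / (22/331) = -2.70169…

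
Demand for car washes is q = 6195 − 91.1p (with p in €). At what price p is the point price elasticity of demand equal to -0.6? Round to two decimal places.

25.50

Ed = −91.1p/(6195 − 91.1p). Set this equal to -0.6:
91.1p = 0.6·(6195 − 91.1p) ⇒ 91.1p(1 + 0.6) = 0.6·6195
p = 0.6·6195 / (91.1·1.6) = 25.5008…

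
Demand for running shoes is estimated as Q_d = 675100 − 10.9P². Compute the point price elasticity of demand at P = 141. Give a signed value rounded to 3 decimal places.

-0.945

dQ_d/dP = −2·10.9·P = -3073.8. At P = 141, Q_d = 458397.1.
Ed = (dQ_d/dP)·(P/Q_d) = (-3073.8) × (141/458397.1) = -0.94548…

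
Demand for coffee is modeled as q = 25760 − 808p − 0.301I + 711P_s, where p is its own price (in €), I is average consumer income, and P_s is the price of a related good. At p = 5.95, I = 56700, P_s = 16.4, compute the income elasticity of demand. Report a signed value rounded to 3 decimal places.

-1.098

At the given values, q = 25760 − 808(5.95) − 0.301(56700) + 711(16.4) = 15546.1.
∂q/∂I = -0.301.
E = (-0.301) × (56700/15546.1) = -1.09781…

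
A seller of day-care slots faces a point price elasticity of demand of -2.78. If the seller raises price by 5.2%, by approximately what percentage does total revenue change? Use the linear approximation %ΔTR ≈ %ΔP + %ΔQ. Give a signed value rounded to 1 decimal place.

%ΔQ ≈ Ed × %ΔP = (-2.78) × (+5.2%) = -14.4560%
%ΔTR ≈ %ΔP + %ΔQ = (+5.2%) + (-14.4560%) = -9.2560%

-9.3%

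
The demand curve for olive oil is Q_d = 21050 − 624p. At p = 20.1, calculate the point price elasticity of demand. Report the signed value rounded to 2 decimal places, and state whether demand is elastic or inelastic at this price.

dQ_d/dp = −624. At p = 20.1, Q_d = 21050 − 624(20.1) = 8507.6.
Ed = (dQ_d/dp)·(p/Q_d) = −624 × (20.1/8507.6) = -1.4742…
|Ed| = 1.47 > 1, so demand is elastic.

-1.47; elastic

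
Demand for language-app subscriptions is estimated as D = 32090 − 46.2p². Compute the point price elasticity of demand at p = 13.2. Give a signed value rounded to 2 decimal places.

-0.67

dD/dp = −2·46.2·p = -1219.68. At p = 13.2, D = 24040.112.
Ed = (dD/dp)·(p/D) = (-1219.68) × (13.2/24040.112) = -0.6697…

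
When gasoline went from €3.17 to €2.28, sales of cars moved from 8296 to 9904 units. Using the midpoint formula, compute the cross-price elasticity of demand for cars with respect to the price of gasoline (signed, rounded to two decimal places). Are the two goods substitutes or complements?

-0.54; complements

%ΔQ_{cars} = (9904 − 8296)/avg = 1608/9100 = 0.176703…
%ΔP_{gasoline} = (2.28 − 3.17)/avg = -0.89/2.725 = -0.326605…
E_cross = (1608/9100) / (-0.89/2.725) = -0.5410…
E_cross < 0 ⇒ the goods are complements.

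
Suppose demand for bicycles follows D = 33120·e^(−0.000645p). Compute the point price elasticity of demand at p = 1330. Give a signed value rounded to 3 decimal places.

-0.858

dD/dp = −0.000645·D = -9.05921. At p = 1330, D = 14045.3.
Ed = (dD/dp)·(p/D) = (-9.05921) × (1330/14045.3) = -0.85785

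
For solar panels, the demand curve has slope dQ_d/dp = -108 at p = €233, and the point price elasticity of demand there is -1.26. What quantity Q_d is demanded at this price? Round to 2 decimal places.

Ed = (dQ_d/dp)·(p/Q_d) ⇒ Q_d = (dQ_d/dp)·p/Ed = (-108)·233/(-1.26) = 19971.4285…

19971.43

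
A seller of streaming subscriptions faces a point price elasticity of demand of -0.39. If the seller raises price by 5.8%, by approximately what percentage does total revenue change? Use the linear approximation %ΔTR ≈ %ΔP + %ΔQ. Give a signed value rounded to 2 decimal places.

+3.54%

%ΔQ ≈ Ed × %ΔP = (-0.39) × (+5.8%) = -2.2620%
%ΔTR ≈ %ΔP + %ΔQ = (+5.8%) + (-2.2620%) = +3.5380%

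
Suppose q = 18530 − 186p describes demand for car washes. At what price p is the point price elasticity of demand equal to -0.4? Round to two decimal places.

Ed = −186p/(18530 − 186p). Set this equal to -0.4:
186p = 0.4·(18530 − 186p) ⇒ 186p(1 + 0.4) = 0.4·18530
p = 0.4·18530 / (186·1.4) = 28.4639…

28.46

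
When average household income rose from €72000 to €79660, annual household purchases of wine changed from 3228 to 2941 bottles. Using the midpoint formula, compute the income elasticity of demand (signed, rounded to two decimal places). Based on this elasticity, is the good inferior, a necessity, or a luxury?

-0.92; inferior

%ΔQ = (2941 − 3228)/[( 3228 + 2941)/2] = -287/3084.5 = -0.093045…
%ΔIncome = (79660 − 72000)/[( 72000 + 79660)/2] = 7660/75830 = 0.101015…
E_income = (-287/3084.5) / (7660/75830) = -0.9211…
E_income < 0 ⇒ inferior good.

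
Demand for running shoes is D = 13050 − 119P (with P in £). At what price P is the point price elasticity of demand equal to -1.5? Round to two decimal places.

65.80

Ed = −119P/(13050 − 119P). Set this equal to -1.5:
119P = 1.5·(13050 − 119P) ⇒ 119P(1 + 1.5) = 1.5·13050
P = 1.5·13050 / (119·2.5) = 65.7983…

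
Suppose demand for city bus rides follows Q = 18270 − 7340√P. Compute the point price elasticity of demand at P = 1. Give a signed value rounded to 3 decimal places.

-0.336

dQ/dP = −7340/(2√P) = -3670. At P = 1, Q = 10930.
Ed = (dQ/dP)·(P/Q) = (-3670) × (1/10930) = -0.33577…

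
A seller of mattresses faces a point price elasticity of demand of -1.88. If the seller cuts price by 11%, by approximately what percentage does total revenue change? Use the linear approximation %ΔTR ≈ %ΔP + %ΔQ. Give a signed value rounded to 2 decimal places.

%ΔQ ≈ Ed × %ΔP = (-1.88) × (-11%) = +20.6800%
%ΔTR ≈ %ΔP + %ΔQ = (-11%) + (+20.6800%) = +9.6800%

+9.68%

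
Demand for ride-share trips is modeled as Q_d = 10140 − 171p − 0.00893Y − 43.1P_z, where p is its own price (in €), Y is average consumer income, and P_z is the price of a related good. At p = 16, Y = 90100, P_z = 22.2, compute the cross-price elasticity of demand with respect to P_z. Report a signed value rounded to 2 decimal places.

-0.17

At the given values, Q_d = 10140 − 171(16) − 0.00893(90100) − 43.1(22.2) = 5642.587.
∂Q_d/∂P_z = -43.1.
E = (-43.1) × (22.2/5642.587) = -0.1695…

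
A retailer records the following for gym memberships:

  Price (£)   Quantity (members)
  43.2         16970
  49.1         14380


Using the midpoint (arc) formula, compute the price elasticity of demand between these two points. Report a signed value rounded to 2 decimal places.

-1.29

%ΔQ = (14380 − 16970) / [(16970 + 14380)/2] = -2590/15675 = -0.165231…
%ΔP = (49.1 − 43.2) / [(43.2 + 49.1)/2] = 5.9/46.15 = 0.127843…
Arc Ed = %ΔQ / %ΔP = (-2590/15675) / (5.9/46.15) = -1.2924…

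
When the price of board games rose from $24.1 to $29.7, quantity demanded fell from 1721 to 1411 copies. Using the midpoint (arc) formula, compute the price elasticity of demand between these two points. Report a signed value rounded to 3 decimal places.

-0.951

%ΔQ = (1411 − 1721) / [(1721 + 1411)/2] = -310/1566 = -0.197956…
%ΔP = (29.7 − 24.1) / [(24.1 + 29.7)/2] = 5.6/26.9 = 0.208178…
Arc Ed = %ΔQ / %ΔP = (-310/1566) / (5.6/26.9) = -0.95089…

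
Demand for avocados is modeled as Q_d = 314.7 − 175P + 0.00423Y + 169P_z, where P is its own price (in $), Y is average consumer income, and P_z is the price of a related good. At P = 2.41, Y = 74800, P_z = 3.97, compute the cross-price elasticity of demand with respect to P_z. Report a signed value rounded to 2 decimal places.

0.76

At the given values, Q_d = 314.7 − 175(2.41) + 0.00423(74800) + 169(3.97) = 880.284.
∂Q_d/∂P_z = 169.
E = (169) × (3.97/880.284) = 0.7621…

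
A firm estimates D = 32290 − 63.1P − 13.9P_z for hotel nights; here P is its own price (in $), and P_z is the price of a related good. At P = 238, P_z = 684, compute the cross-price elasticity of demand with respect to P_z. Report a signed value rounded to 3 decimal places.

At the given values, D = 32290 − 63.1(238) − 13.9(684) = 7764.6.
∂D/∂P_z = -13.9.
E = (-13.9) × (684/7764.6) = -1.22448…

-1.224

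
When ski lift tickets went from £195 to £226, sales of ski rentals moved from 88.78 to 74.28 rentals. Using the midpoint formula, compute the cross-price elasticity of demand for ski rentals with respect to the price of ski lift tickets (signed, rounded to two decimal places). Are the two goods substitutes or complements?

-1.21; complements

%ΔQ_{ski rentals} = (74.28 − 88.78)/avg = -14.5/81.53 = -0.177848…
%ΔP_{ski lift tickets} = (226 − 195)/avg = 31/210.5 = 0.147268…
E_cross = (-14.5/81.53) / (31/210.5) = -1.2076…
E_cross < 0 ⇒ the goods are complements.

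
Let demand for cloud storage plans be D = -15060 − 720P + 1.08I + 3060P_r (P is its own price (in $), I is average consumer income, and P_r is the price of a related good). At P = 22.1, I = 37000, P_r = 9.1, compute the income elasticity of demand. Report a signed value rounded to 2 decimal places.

1.08

At the given values, D = -15060 − 720(22.1) + 1.08(37000) + 3060(9.1) = 36834.
∂D/∂I = 1.08.
E = (1.08) × (37000/36834) = 1.0848…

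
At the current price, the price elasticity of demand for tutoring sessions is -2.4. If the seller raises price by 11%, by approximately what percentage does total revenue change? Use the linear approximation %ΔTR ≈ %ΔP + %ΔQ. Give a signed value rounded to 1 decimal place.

%ΔQ ≈ Ed × %ΔP = (-2.4) × (+11%) = -26.4000%
%ΔTR ≈ %ΔP + %ΔQ = (+11%) + (-26.4000%) = -15.4000%

-15.4%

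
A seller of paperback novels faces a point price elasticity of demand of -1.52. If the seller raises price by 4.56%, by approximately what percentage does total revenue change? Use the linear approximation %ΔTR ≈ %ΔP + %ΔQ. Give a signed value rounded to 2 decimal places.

%ΔQ ≈ Ed × %ΔP = (-1.52) × (+4.56%) = -6.9312%
%ΔTR ≈ %ΔP + %ΔQ = (+4.56%) + (-6.9312%) = -2.3712%

-2.37%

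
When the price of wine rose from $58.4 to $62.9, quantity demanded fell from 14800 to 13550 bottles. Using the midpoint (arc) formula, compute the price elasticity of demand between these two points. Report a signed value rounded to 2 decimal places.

%ΔQ = (13550 − 14800) / [(14800 + 13550)/2] = -1250/14175 = -0.088183…
%ΔP = (62.9 − 58.4) / [(58.4 + 62.9)/2] = 4.5/60.65 = 0.074196…
Arc Ed = %ΔQ / %ΔP = (-1250/14175) / (4.5/60.65) = -1.1885…

-1.19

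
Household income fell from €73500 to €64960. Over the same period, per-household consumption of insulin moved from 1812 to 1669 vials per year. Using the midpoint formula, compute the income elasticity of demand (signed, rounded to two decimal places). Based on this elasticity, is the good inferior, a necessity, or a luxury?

0.67; necessity

%ΔQ = (1669 − 1812)/[( 1812 + 1669)/2] = -143/1740.5 = -0.082160…
%ΔIncome = (64960 − 73500)/[( 73500 + 64960)/2] = -8540/69230 = -0.123356…
E_income = (-143/1740.5) / (-8540/69230) = 0.6660…
0 < E_income < 1 ⇒ normal good, necessity.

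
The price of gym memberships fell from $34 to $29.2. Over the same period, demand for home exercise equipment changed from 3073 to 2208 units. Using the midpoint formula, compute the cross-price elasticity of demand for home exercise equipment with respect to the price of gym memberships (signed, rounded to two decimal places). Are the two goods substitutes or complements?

%ΔQ_{home exercise equipment} = (2208 − 3073)/avg = -865/2640.5 = -0.327589…
%ΔP_{gym memberships} = (29.2 − 34)/avg = -4.8/31.6 = -0.151898…
E_cross = (-865/2640.5) / (-4.8/31.6) = 2.1566…
E_cross > 0 ⇒ the goods are substitutes.

2.16; substitutes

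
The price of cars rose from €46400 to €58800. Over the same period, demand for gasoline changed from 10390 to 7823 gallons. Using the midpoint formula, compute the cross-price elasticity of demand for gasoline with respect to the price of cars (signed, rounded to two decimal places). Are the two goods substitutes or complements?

%ΔQ_{gasoline} = (7823 − 10390)/avg = -2567/9106.5 = -0.281886…
%ΔP_{cars} = (58800 − 46400)/avg = 12400/52600 = 0.235741…
E_cross = (-2567/9106.5) / (12400/52600) = -1.1957…
E_cross < 0 ⇒ the goods are complements.

-1.20; complements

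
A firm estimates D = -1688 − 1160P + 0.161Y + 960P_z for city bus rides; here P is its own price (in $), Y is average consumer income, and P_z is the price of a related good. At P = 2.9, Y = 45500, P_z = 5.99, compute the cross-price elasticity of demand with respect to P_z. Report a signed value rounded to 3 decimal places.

At the given values, D = -1688 − 1160(2.9) + 0.161(45500) + 960(5.99) = 8023.9.
∂D/∂P_z = 960.
E = (960) × (5.99/8023.9) = 0.71665…

0.717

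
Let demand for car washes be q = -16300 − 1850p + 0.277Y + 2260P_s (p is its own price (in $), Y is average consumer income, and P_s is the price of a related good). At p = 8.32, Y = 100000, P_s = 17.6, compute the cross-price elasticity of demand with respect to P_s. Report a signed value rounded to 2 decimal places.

1.11

At the given values, q = -16300 − 1850(8.32) + 0.277(100000) + 2260(17.6) = 35784.
∂q/∂P_s = 2260.
E = (2260) × (17.6/35784) = 1.1115…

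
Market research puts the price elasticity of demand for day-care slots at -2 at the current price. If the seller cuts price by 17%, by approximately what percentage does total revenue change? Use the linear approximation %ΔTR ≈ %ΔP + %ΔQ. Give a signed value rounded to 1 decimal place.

+17.0%

%ΔQ ≈ Ed × %ΔP = (-2) × (-17%) = +34.0000%
%ΔTR ≈ %ΔP + %ΔQ = (-17%) + (+34.0000%) = +17.0000%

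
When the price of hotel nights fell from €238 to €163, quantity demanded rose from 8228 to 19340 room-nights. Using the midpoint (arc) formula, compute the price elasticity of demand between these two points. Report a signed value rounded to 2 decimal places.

-2.16

%ΔQ = (19340 − 8228) / [(8228 + 19340)/2] = 11112/13784 = 0.806152…
%ΔP = (163 − 238) / [(238 + 163)/2] = -75/200.5 = -0.374064…
Arc Ed = %ΔQ / %ΔP = (11112/13784) / (-75/200.5) = -2.1551…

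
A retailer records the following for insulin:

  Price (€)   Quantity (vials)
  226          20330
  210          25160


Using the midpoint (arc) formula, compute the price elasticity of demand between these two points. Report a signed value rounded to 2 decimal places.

-2.89

%ΔQ = (25160 − 20330) / [(20330 + 25160)/2] = 4830/22745 = 0.212354…
%ΔP = (210 − 226) / [(226 + 210)/2] = -16/218 = -0.073394…
Arc Ed = %ΔQ / %ΔP = (4830/22745) / (-16/218) = -2.8933…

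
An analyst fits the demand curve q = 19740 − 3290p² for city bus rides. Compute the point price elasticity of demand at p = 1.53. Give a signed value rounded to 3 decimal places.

dq/dp = −2·3290·p = -10067.4. At p = 1.53, q = 12038.439.
Ed = (dq/dp)·(p/q) = (-10067.4) × (1.53/12038.439) = -1.27949…

-1.279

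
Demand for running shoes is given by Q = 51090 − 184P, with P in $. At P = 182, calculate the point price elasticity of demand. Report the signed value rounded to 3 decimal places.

dQ/dP = −184. At P = 182, Q = 51090 − 184(182) = 17602.
Ed = (dQ/dP)·(P/Q) = −184 × (182/17602) = -1.90251…

-1.903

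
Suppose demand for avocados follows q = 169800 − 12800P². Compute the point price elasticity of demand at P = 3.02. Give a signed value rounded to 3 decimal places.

dq/dP = −2·12800·P = -77312. At P = 3.02, q = 53058.88.
Ed = (dq/dP)·(P/q) = (-77312) × (3.02/53058.88) = -4.40043…

-4.400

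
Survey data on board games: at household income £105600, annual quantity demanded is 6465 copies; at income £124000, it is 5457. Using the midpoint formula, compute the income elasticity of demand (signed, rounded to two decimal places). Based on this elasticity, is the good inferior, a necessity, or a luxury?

-1.06; inferior

%ΔQ = (5457 − 6465)/[( 6465 + 5457)/2] = -1008/5961 = -0.169099…
%ΔIncome = (124000 − 105600)/[( 105600 + 124000)/2] = 18400/114800 = 0.160278…
E_income = (-1008/5961) / (18400/114800) = -1.0550…
E_income < 0 ⇒ inferior good.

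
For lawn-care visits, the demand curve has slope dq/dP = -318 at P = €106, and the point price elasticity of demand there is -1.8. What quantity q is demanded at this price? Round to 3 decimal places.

18726.667

Ed = (dq/dP)·(P/q) ⇒ q = (dq/dP)·P/Ed = (-318)·106/(-1.8) = 18726.66666…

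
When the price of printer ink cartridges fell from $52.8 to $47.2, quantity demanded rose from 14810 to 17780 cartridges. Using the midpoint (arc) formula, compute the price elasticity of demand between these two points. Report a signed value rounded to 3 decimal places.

%ΔQ = (17780 − 14810) / [(14810 + 17780)/2] = 2970/16295 = 0.182264…
%ΔP = (47.2 − 52.8) / [(52.8 + 47.2)/2] = -5.6/50 = -0.112
Arc Ed = %ΔQ / %ΔP = (2970/16295) / (-5.6/50) = -1.62736…

-1.627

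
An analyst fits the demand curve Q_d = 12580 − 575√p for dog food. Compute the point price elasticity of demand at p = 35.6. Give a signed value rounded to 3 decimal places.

-0.187

dQ_d/dp = −575/(2√p) = -48.1851. At p = 35.6, Q_d = 9149.22.
Ed = (dQ_d/dp)·(p/Q_d) = (-48.1851) × (35.6/9149.22) = -0.18749…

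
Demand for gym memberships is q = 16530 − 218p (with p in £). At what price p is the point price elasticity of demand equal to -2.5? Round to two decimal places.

Ed = −218p/(16530 − 218p). Set this equal to -2.5:
218p = 2.5·(16530 − 218p) ⇒ 218p(1 + 2.5) = 2.5·16530
p = 2.5·16530 / (218·3.5) = 54.1612…

54.16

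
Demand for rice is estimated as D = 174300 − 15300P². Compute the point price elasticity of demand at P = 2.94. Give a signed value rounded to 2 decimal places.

dD/dP = −2·15300·P = -89964. At P = 2.94, D = 42052.92.
Ed = (dD/dP)·(P/D) = (-89964) × (2.94/42052.92) = -6.2895…

-6.29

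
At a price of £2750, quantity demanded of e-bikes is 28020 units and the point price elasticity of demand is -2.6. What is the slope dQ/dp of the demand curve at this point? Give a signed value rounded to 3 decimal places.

-26.492

Ed = (dQ/dp)·(p/Q) ⇒ dQ/dp = Ed·Q/p = (-2.6)·28020/2750 = -26.49163…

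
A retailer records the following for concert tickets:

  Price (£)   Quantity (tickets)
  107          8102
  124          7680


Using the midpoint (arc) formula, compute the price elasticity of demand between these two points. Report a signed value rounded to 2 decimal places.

-0.36

%ΔQ = (7680 − 8102) / [(8102 + 7680)/2] = -422/7891 = -0.053478…
%ΔP = (124 − 107) / [(107 + 124)/2] = 17/115.5 = 0.147186…
Arc Ed = %ΔQ / %ΔP = (-422/7891) / (17/115.5) = -0.3633…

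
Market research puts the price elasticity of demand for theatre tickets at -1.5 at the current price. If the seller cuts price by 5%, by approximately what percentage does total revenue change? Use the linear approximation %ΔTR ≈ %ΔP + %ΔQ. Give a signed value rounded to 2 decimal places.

%ΔQ ≈ Ed × %ΔP = (-1.5) × (-5%) = +7.5000%
%ΔTR ≈ %ΔP + %ΔQ = (-5%) + (+7.5000%) = +2.5000%

+2.50%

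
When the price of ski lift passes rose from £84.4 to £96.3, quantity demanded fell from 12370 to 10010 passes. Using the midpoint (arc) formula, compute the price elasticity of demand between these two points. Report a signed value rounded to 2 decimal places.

%ΔQ = (10010 − 12370) / [(12370 + 10010)/2] = -2360/11190 = -0.210902…
%ΔP = (96.3 − 84.4) / [(84.4 + 96.3)/2] = 11.9/90.35 = 0.131710…
Arc Ed = %ΔQ / %ΔP = (-2360/11190) / (11.9/90.35) = -1.6012…

-1.60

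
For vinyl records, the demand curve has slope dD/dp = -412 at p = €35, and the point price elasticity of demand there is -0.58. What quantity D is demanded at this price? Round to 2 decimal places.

Ed = (dD/dp)·(p/D) ⇒ D = (dD/dp)·p/Ed = (-412)·35/(-0.58) = 24862.0689…

24862.07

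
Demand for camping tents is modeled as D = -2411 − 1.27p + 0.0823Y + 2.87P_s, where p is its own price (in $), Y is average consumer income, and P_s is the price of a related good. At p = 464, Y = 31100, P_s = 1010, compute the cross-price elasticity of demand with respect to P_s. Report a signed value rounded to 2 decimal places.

At the given values, D = -2411 − 1.27(464) + 0.0823(31100) + 2.87(1010) = 2457.95.
∂D/∂P_s = 2.87.
E = (2.87) × (1010/2457.95) = 1.1793…

1.18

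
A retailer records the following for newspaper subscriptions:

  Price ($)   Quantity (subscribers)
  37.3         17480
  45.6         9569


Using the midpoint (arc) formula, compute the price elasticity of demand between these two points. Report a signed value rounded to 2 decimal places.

%ΔQ = (9569 − 17480) / [(17480 + 9569)/2] = -7911/13524.5 = -0.584938…
%ΔP = (45.6 − 37.3) / [(37.3 + 45.6)/2] = 8.3/41.45 = 0.200241…
Arc Ed = %ΔQ / %ΔP = (-7911/13524.5) / (8.3/41.45) = -2.9211…

-2.92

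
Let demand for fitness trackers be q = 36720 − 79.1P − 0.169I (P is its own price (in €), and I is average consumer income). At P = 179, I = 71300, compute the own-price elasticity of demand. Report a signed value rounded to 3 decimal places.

-1.347

At the given values, q = 36720 − 79.1(179) − 0.169(71300) = 10511.4.
∂q/∂P = −79.1.
E = (-79.1) × (179/10511.4) = -1.34700…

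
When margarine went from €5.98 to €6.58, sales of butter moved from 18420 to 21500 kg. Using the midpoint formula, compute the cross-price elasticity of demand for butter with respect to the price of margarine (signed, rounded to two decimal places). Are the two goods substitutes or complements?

1.62; substitutes

%ΔQ_{butter} = (21500 − 18420)/avg = 3080/19960 = 0.154308…
%ΔP_{margarine} = (6.58 − 5.98)/avg = 0.6/6.28 = 0.095541…
E_cross = (3080/19960) / (0.6/6.28) = 1.6150…
E_cross > 0 ⇒ the goods are substitutes.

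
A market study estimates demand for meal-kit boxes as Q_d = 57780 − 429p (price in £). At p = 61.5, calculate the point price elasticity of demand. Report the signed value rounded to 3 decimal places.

dQ_d/dp = −429. At p = 61.5, Q_d = 57780 − 429(61.5) = 31396.5.
Ed = (dQ_d/dp)·(p/Q_d) = −429 × (61.5/31396.5) = -0.84033…

-0.840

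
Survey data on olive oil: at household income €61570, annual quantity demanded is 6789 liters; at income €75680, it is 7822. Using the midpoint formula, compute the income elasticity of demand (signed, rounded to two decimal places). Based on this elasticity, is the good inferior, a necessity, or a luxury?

0.69; necessity

%ΔQ = (7822 − 6789)/[( 6789 + 7822)/2] = 1033/7305.5 = 0.141400…
%ΔIncome = (75680 − 61570)/[( 61570 + 75680)/2] = 14110/68625 = 0.205610…
E_income = (1033/7305.5) / (14110/68625) = 0.6877…
0 < E_income < 1 ⇒ normal good, necessity.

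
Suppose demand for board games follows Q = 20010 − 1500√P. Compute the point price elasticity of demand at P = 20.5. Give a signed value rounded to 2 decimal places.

dQ/dP = −1500/(2√P) = -165.647. At P = 20.5, Q = 13218.5.
Ed = (dQ/dP)·(P/Q) = (-165.647) × (20.5/13218.5) = -0.2568…

-0.26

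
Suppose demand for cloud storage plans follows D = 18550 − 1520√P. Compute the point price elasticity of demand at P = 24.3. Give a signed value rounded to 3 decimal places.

-0.339

dD/dP = −1520/(2√P) = -154.174. At P = 24.3, D = 11057.2.
Ed = (dD/dP)·(P/D) = (-154.174) × (24.3/11057.2) = -0.33882…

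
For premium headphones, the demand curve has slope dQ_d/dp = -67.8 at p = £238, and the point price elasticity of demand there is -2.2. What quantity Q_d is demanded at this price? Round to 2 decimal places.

Ed = (dQ_d/dp)·(p/Q_d) ⇒ Q_d = (dQ_d/dp)·p/Ed = (-67.8)·238/(-2.2) = 7334.7272…

7334.73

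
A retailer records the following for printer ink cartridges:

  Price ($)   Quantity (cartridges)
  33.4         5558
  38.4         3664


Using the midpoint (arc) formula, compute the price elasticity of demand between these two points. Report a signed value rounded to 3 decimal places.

%ΔQ = (3664 − 5558) / [(5558 + 3664)/2] = -1894/4611 = -0.410756…
%ΔP = (38.4 − 33.4) / [(33.4 + 38.4)/2] = 5/35.9 = 0.139275…
Arc Ed = %ΔQ / %ΔP = (-1894/4611) / (5/35.9) = -2.94923…

-2.949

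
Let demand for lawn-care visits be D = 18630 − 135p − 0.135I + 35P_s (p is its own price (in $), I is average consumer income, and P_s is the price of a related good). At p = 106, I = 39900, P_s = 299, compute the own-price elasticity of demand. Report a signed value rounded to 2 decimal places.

-1.52

At the given values, D = 18630 − 135(106) − 0.135(39900) + 35(299) = 9398.5.
∂D/∂p = −135.
E = (-135) × (106/9398.5) = -1.5225…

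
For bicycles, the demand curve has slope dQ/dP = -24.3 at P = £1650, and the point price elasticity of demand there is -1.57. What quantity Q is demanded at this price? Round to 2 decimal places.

Ed = (dQ/dP)·(P/Q) ⇒ Q = (dQ/dP)·P/Ed = (-24.3)·1650/(-1.57) = 25538.2165…

25538.22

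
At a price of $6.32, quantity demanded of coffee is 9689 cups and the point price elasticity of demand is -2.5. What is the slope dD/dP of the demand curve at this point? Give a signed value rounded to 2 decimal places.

-3832.67

Ed = (dD/dP)·(P/D) ⇒ dD/dP = Ed·D/P = (-2.5)·9689/6.32 = -3832.6740…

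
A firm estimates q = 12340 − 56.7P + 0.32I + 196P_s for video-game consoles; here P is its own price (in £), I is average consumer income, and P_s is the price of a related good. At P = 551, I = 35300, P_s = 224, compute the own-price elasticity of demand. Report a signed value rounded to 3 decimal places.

-0.861

At the given values, q = 12340 − 56.7(551) + 0.32(35300) + 196(224) = 36298.3.
∂q/∂P = −56.7.
E = (-56.7) × (551/36298.3) = -0.86069…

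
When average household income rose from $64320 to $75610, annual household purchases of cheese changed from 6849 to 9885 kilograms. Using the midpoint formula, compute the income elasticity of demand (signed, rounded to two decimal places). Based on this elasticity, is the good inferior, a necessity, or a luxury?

%ΔQ = (9885 − 6849)/[( 6849 + 9885)/2] = 3036/8367 = 0.362854…
%ΔIncome = (75610 − 64320)/[( 64320 + 75610)/2] = 11290/69965 = 0.161366…
E_income = (3036/8367) / (11290/69965) = 2.2486…
E_income > 1 ⇒ normal good, luxury.

2.25; luxury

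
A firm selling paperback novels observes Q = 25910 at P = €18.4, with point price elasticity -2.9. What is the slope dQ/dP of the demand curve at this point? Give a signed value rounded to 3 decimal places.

Ed = (dQ/dP)·(P/Q) ⇒ dQ/dP = Ed·Q/P = (-2.9)·25910/18.4 = -4083.64130…

-4083.641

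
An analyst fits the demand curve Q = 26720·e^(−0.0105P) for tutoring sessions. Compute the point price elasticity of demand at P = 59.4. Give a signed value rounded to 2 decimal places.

-0.62

dQ/dP = −0.0105·Q = -150.368. At P = 59.4, Q = 14320.8.
Ed = (dQ/dP)·(P/Q) = (-150.368) × (59.4/14320.8) = -0.6237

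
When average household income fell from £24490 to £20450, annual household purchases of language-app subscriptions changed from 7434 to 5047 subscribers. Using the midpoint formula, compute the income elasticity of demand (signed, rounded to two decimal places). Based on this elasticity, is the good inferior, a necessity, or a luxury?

%ΔQ = (5047 − 7434)/[( 7434 + 5047)/2] = -2387/6240.5 = -0.382501…
%ΔIncome = (20450 − 24490)/[( 24490 + 20450)/2] = -4040/22470 = -0.179795…
E_income = (-2387/6240.5) / (-4040/22470) = 2.1274…
E_income > 1 ⇒ normal good, luxury.

2.13; luxury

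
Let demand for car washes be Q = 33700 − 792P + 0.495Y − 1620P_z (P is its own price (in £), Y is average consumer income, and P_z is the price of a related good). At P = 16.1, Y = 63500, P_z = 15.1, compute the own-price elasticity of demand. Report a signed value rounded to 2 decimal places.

At the given values, Q = 33700 − 792(16.1) + 0.495(63500) − 1620(15.1) = 27919.3.
∂Q/∂P = −792.
E = (-792) × (16.1/27919.3) = -0.4567…

-0.46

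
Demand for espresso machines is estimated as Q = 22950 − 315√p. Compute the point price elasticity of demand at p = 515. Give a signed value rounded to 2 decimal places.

dQ/dp = −315/(2√p) = -6.94028. At p = 515, Q = 15801.5.
Ed = (dQ/dp)·(p/Q) = (-6.94028) × (515/15801.5) = -0.2261…

-0.23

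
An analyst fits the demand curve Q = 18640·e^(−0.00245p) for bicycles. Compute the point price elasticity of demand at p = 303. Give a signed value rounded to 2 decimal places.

-0.74

dQ/dp = −0.00245·Q = -21.7377. At p = 303, Q = 8872.53.
Ed = (dQ/dp)·(p/Q) = (-21.7377) × (303/8872.53) = -0.7423…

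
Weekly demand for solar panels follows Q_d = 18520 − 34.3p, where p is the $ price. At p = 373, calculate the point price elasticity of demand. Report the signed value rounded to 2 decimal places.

dQ_d/dp = −34.3. At p = 373, Q_d = 18520 − 34.3(373) = 5726.1.
Ed = (dQ_d/dp)·(p/Q_d) = −34.3 × (373/5726.1) = -2.2343…

-2.23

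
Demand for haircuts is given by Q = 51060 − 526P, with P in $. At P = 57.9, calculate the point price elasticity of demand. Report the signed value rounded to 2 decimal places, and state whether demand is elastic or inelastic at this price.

dQ/dP = −526. At P = 57.9, Q = 51060 − 526(57.9) = 20604.6.
Ed = (dQ/dP)·(P/Q) = −526 × (57.9/20604.6) = -1.4780…
|Ed| = 1.48 > 1, so demand is elastic.

-1.48; elastic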